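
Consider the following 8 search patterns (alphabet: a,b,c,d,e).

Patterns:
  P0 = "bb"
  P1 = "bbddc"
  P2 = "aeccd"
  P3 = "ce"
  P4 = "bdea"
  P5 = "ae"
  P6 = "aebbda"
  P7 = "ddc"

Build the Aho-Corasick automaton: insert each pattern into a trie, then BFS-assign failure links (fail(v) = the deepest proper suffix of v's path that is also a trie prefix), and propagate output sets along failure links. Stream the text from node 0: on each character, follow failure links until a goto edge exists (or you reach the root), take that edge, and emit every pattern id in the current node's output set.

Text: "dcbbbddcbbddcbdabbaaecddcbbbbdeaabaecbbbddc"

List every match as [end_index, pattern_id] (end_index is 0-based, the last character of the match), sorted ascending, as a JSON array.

Build:
Trie nodes:
  0='ε' goto a→6 b→1 c→11 d→20
  1='b' goto b→2 d→13
  2='bb' goto d→3  ←P0
  3='bbd' goto d→4
  4='bbdd' goto c→5
  5='bbddc' goto ·  ←P1
  6='a' goto e→7
  7='ae' goto b→16 c→8  ←P5
  8='aec' goto c→9
  9='aecc' goto d→10
  10='aeccd' goto ·  ←P2
  11='c' goto e→12
  12='ce' goto ·  ←P3
  13='bd' goto e→14
  14='bde' goto a→15
  15='bdea' goto ·  ←P4
  16='aeb' goto b→17
  17='aebb' goto d→18
  18='aebbd' goto a→19
  19='aebbda' goto ·  ←P6
  20='d' goto d→21
  21='dd' goto c→22
  22='ddc' goto ·  ←P7

BFS fail/out derivation:
  n1('b'): parent n0 fail=0; on 'b' 0 → fail=0;  out ∅∪∅=∅
  n6('a'): parent n0 fail=0; on 'a' 0 → fail=0;  out ∅∪∅=∅
  n11('c'): parent n0 fail=0; on 'c' 0 → fail=0;  out ∅∪∅=∅
  n20('d'): parent n0 fail=0; on 'd' 0 → fail=0;  out ∅∪∅=∅
  n2('bb'): parent n1 fail=0; on 'b' 0 → fail=1;  out {0}∪∅={0}
  n7('ae'): parent n6 fail=0; on 'e' 0 → fail=0;  out {5}∪∅={5}
  n12('ce'): parent n11 fail=0; on 'e' 0 → fail=0;  out {3}∪∅={3}
  n13('bd'): parent n1 fail=0; on 'd' 0 → fail=20;  out ∅∪∅=∅
  n21('dd'): parent n20 fail=0; on 'd' 0 → fail=20;  out ∅∪∅=∅
  n3('bbd'): parent n2 fail=1; on 'd' 1 → fail=13;  out ∅∪∅=∅
  n8('aec'): parent n7 fail=0; on 'c' 0 → fail=11;  out ∅∪∅=∅
  n14('bde'): parent n13 fail=20; on 'e' 20→0 → fail=0;  out ∅∪∅=∅
  n16('aeb'): parent n7 fail=0; on 'b' 0 → fail=1;  out ∅∪∅=∅
  n22('ddc'): parent n21 fail=20; on 'c' 20→0 → fail=11;  out {7}∪∅={7}
  n4('bbdd'): parent n3 fail=13; on 'd' 13→20 → fail=21;  out ∅∪∅=∅
  n9('aecc'): parent n8 fail=11; on 'c' 11→0 → fail=11;  out ∅∪∅=∅
  n15('bdea'): parent n14 fail=0; on 'a' 0 → fail=6;  out {4}∪∅={4}
  n17('aebb'): parent n16 fail=1; on 'b' 1 → fail=2;  out ∅∪{0}={0}
  n5('bbddc'): parent n4 fail=21; on 'c' 21 → fail=22;  out {1}∪{7}={1,7}
  n10('aeccd'): parent n9 fail=11; on 'd' 11→0 → fail=20;  out {2}∪∅={2}
  n18('aebbd'): parent n17 fail=2; on 'd' 2 → fail=3;  out ∅∪∅=∅
  n19('aebbda'): parent n18 fail=3; on 'a' 3→13→20→0 → fail=6;  out {6}∪∅={6}

Scan:
[0] read 'd'  n0⇒n20
[1] read 'c'  n20⇒n11 ·f
[2] read 'b'  n11⇒n1 ·f
[3] read 'b'  n1⇒n2  ** P0@[2:3]
[4] read 'b'  n2⇒n2 ·f  ** P0@[3:4]
[5] read 'd'  n2⇒n3
[6] read 'd'  n3⇒n4
[7] read 'c'  n4⇒n5  ** P1@[3:7],P7@[5:7]
[8] read 'b'  n5⇒n1 ·f
[9] read 'b'  n1⇒n2  ** P0@[8:9]
[10] read 'd'  n2⇒n3
[11] read 'd'  n3⇒n4
[12] read 'c'  n4⇒n5  ** P1@[8:12],P7@[10:12]
[13] read 'b'  n5⇒n1 ·f
[14] read 'd'  n1⇒n13
[15] read 'a'  n13⇒n6 ·f
[16] read 'b'  n6⇒n1 ·f
[17] read 'b'  n1⇒n2  ** P0@[16:17]
[18] read 'a'  n2⇒n6 ·f
[19] read 'a'  n6⇒n6 ·f
[20] read 'e'  n6⇒n7  ** P5@[19:20]
[21] read 'c'  n7⇒n8
[22] read 'd'  n8⇒n20 ·f
[23] read 'd'  n20⇒n21
[24] read 'c'  n21⇒n22  ** P7@[22:24]
[25] read 'b'  n22⇒n1 ·f
[26] read 'b'  n1⇒n2  ** P0@[25:26]
[27] read 'b'  n2⇒n2 ·f  ** P0@[26:27]
[28] read 'b'  n2⇒n2 ·f  ** P0@[27:28]
[29] read 'd'  n2⇒n3
[30] read 'e'  n3⇒n14 ·f
[31] read 'a'  n14⇒n15  ** P4@[28:31]
[32] read 'a'  n15⇒n6 ·f
[33] read 'b'  n6⇒n1 ·f
[34] read 'a'  n1⇒n6 ·f
[35] read 'e'  n6⇒n7  ** P5@[34:35]
[36] read 'c'  n7⇒n8
[37] read 'b'  n8⇒n1 ·f
[38] read 'b'  n1⇒n2  ** P0@[37:38]
[39] read 'b'  n2⇒n2 ·f  ** P0@[38:39]
[40] read 'd'  n2⇒n3
[41] read 'd'  n3⇒n4
[42] read 'c'  n4⇒n5  ** P1@[38:42],P7@[40:42]

All matches (sorted): [[3,0],[4,0],[7,1],[7,7],[9,0],[12,1],[12,7],[17,0],[20,5],[24,7],[26,0],[27,0],[28,0],[31,4],[35,5],[38,0],[39,0],[42,1],[42,7]]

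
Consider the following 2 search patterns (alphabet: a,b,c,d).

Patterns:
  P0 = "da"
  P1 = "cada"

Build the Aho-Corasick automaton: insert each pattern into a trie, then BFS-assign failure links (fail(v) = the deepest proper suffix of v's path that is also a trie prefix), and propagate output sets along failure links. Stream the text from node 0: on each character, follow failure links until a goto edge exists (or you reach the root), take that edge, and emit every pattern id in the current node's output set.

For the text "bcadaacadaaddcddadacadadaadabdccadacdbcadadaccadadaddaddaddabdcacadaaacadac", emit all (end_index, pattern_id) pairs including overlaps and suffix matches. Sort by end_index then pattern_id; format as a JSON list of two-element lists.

Build:
Trie nodes:
  n0 'ε': c→3 d→1
  n1 'd': a→2
  n2 'da': ·  [P0 ends]
  n3 'c': a→4
  n4 'ca': d→5
  n5 'cad': a→6
  n6 'cada': ·  [P1 ends]

BFS fail/out derivation:
  n1('d'): parent n0 fail=0; on 'd' 0 → fail=0;  out ∅∪∅=∅
  n3('c'): parent n0 fail=0; on 'c' 0 → fail=0;  out ∅∪∅=∅
  n2('da'): parent n1 fail=0; on 'a' 0 → fail=0;  out {0}∪∅={0}
  n4('ca'): parent n3 fail=0; on 'a' 0 → fail=0;  out ∅∪∅=∅
  n5('cad'): parent n4 fail=0; on 'd' 0 → fail=1;  out ∅∪∅=∅
  n6('cada'): parent n5 fail=1; on 'a' 1 → fail=2;  out {1}∪{0}={0,1}

Text stream:
pos 0 'b': at 0
pos 1 'c': at 3
pos 2 'a': at 4
pos 3 'd': at 5
pos 4 'a': at 6  ** P0@[3:4],P1@[1:4]
pos 5 'a': at 0 (via fail)
pos 6 'c': at 3
pos 7 'a': at 4
pos 8 'd': at 5
pos 9 'a': at 6  ** P0@[8:9],P1@[6:9]
pos 10 'a': at 0 (via fail)
pos 11 'd': at 1
pos 12 'd': at 1 (via fail)
pos 13 'c': at 3 (via fail)
pos 14 'd': at 1 (via fail)
pos 15 'd': at 1 (via fail)
pos 16 'a': at 2  ** P0@[15:16]
pos 17 'd': at 1 (via fail)
pos 18 'a': at 2  ** P0@[17:18]
pos 19 'c': at 3 (via fail)
pos 20 'a': at 4
pos 21 'd': at 5
pos 22 'a': at 6  ** P0@[21:22],P1@[19:22]
pos 23 'd': at 1 (via fail)
pos 24 'a': at 2  ** P0@[23:24]
pos 25 'a': at 0 (via fail)
pos 26 'd': at 1
pos 27 'a': at 2  ** P0@[26:27]
pos 28 'b': at 0 (via fail)
pos 29 'd': at 1
pos 30 'c': at 3 (via fail)
pos 31 'c': at 3 (via fail)
pos 32 'a': at 4
pos 33 'd': at 5
pos 34 'a': at 6  ** P0@[33:34],P1@[31:34]
pos 35 'c': at 3 (via fail)
pos 36 'd': at 1 (via fail)
pos 37 'b': at 0 (via fail)
pos 38 'c': at 3
pos 39 'a': at 4
pos 40 'd': at 5
pos 41 'a': at 6  ** P0@[40:41],P1@[38:41]
pos 42 'd': at 1 (via fail)
pos 43 'a': at 2  ** P0@[42:43]
pos 44 'c': at 3 (via fail)
pos 45 'c': at 3 (via fail)
pos 46 'a': at 4
pos 47 'd': at 5
pos 48 'a': at 6  ** P0@[47:48],P1@[45:48]
pos 49 'd': at 1 (via fail)
pos 50 'a': at 2  ** P0@[49:50]
pos 51 'd': at 1 (via fail)
pos 52 'd': at 1 (via fail)
pos 53 'a': at 2  ** P0@[52:53]
pos 54 'd': at 1 (via fail)
pos 55 'd': at 1 (via fail)
pos 56 'a': at 2  ** P0@[55:56]
pos 57 'd': at 1 (via fail)
pos 58 'd': at 1 (via fail)
pos 59 'a': at 2  ** P0@[58:59]
pos 60 'b': at 0 (via fail)
pos 61 'd': at 1
pos 62 'c': at 3 (via fail)
pos 63 'a': at 4
pos 64 'c': at 3 (via fail)
pos 65 'a': at 4
pos 66 'd': at 5
pos 67 'a': at 6  ** P0@[66:67],P1@[64:67]
pos 68 'a': at 0 (via fail)
pos 69 'a': at 0
pos 70 'c': at 3
pos 71 'a': at 4
pos 72 'd': at 5
pos 73 'a': at 6  ** P0@[72:73],P1@[70:73]
pos 74 'c': at 3 (via fail)

All matches (sorted): [[4,0],[4,1],[9,0],[9,1],[16,0],[18,0],[22,0],[22,1],[24,0],[27,0],[34,0],[34,1],[41,0],[41,1],[43,0],[48,0],[48,1],[50,0],[53,0],[56,0],[59,0],[67,0],[67,1],[73,0],[73,1]]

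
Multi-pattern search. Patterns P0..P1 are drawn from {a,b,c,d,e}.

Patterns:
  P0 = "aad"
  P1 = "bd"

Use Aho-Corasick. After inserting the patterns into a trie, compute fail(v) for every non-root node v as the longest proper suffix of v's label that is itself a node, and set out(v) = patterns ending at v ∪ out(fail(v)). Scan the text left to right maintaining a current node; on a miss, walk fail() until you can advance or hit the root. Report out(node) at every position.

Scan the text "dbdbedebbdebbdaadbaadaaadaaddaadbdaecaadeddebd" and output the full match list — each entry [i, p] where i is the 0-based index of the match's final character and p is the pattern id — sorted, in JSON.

Build:
Trie nodes:
  0='ε' goto a→1 b→4
  1='a' goto a→2
  2='aa' goto d→3
  3='aad' goto ·  [P0 ends]
  4='b' goto d→5
  5='bd' goto ·  [P1 ends]

Failure links (BFS by depth):
  n1('a'): parent n0 fail=0; on 'a' 0 → fail=0;  out ∅∪∅=∅
  n4('b'): parent n0 fail=0; on 'b' 0 → fail=0;  out ∅∪∅=∅
  n2('aa'): parent n1 fail=0; on 'a' 0 → fail=1;  out ∅∪∅=∅
  n5('bd'): parent n4 fail=0; on 'd' 0 → fail=0;  out {1}∪∅={1}
  n3('aad'): parent n2 fail=1; on 'd' 1→0 → fail=0;  out {0}∪∅={0}

Text stream:
i=0 'd': node 0→0
i=1 'b': node 0→4
i=2 'd': node 4→5  → match P1@[1:2]
i=3 'b': node 5→4 (via fail)
i=4 'e': node 4→0 (via fail)
i=5 'd': node 0→0
i=6 'e': node 0→0
i=7 'b': node 0→4
i=8 'b': node 4→4 (via fail)
i=9 'd': node 4→5  → match P1@[8:9]
i=10 'e': node 5→0 (via fail)
i=11 'b': node 0→4
i=12 'b': node 4→4 (via fail)
i=13 'd': node 4→5  → match P1@[12:13]
i=14 'a': node 5→1 (via fail)
i=15 'a': node 1→2
i=16 'd': node 2→3  → match P0@[14:16]
i=17 'b': node 3→4 (via fail)
i=18 'a': node 4→1 (via fail)
i=19 'a': node 1→2
i=20 'd': node 2→3  → match P0@[18:20]
i=21 'a': node 3→1 (via fail)
i=22 'a': node 1→2
i=23 'a': node 2→2 (via fail)
i=24 'd': node 2→3  → match P0@[22:24]
i=25 'a': node 3→1 (via fail)
i=26 'a': node 1→2
i=27 'd': node 2→3  → match P0@[25:27]
i=28 'd': node 3→0 (via fail)
i=29 'a': node 0→1
i=30 'a': node 1→2
i=31 'd': node 2→3  → match P0@[29:31]
i=32 'b': node 3→4 (via fail)
i=33 'd': node 4→5  → match P1@[32:33]
i=34 'a': node 5→1 (via fail)
i=35 'e': node 1→0 (via fail)
i=36 'c': node 0→0
i=37 'a': node 0→1
i=38 'a': node 1→2
i=39 'd': node 2→3  → match P0@[37:39]
i=40 'e': node 3→0 (via fail)
i=41 'd': node 0→0
i=42 'd': node 0→0
i=43 'e': node 0→0
i=44 'b': node 0→4
i=45 'd': node 4→5  → match P1@[44:45]

All matches (sorted): [[2,1],[9,1],[13,1],[16,0],[20,0],[24,0],[27,0],[31,0],[33,1],[39,0],[45,1]]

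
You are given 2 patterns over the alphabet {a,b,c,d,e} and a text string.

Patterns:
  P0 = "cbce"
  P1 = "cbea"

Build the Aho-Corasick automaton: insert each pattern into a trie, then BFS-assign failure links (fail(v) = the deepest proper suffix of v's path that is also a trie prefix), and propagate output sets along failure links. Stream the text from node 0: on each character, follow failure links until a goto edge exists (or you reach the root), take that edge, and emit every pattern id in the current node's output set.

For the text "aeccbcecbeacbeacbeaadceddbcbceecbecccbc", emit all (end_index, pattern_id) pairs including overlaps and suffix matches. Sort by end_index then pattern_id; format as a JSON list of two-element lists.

Build automaton:
Trie (insert patterns):
  n0 'ε': c→1
  n1 'c': b→2
  n2 'cb': c→3 e→5
  n3 'cbc': e→4
  n4 'cbce': ·  [P0 ends]
  n5 'cbe': a→6
  n6 'cbea': ·  [P1 ends]

BFS fail/out derivation:
  fail(1) 'c': from fail(0)=0 chase 'c': 0 ⇒ 0;  out=∅∪out(0)=∅
  fail(2) 'cb': from fail(1)=0 chase 'b': 0 ⇒ 0;  out=∅∪out(0)=∅
  fail(3) 'cbc': from fail(2)=0 chase 'c': 0 ⇒ 1;  out=∅∪out(1)=∅
  fail(5) 'cbe': from fail(2)=0 chase 'e': 0 ⇒ 0;  out=∅∪out(0)=∅
  fail(4) 'cbce': from fail(3)=1 chase 'e': 1→0 ⇒ 0;  out={0}∪out(0)={0}
  fail(6) 'cbea': from fail(5)=0 chase 'a': 0 ⇒ 0;  out={1}∪out(0)={1}

Run:
[0] read 'a'  n0⇒n0
[1] read 'e'  n0⇒n0
[2] read 'c'  n0⇒n1
[3] read 'c'  n1⇒n1 (via fail)
[4] read 'b'  n1⇒n2
[5] read 'c'  n2⇒n3
[6] read 'e'  n3⇒n4  → match P0@[3:6]
[7] read 'c'  n4⇒n1 (via fail)
[8] read 'b'  n1⇒n2
[9] read 'e'  n2⇒n5
[10] read 'a'  n5⇒n6  → match P1@[7:10]
[11] read 'c'  n6⇒n1 (via fail)
[12] read 'b'  n1⇒n2
[13] read 'e'  n2⇒n5
[14] read 'a'  n5⇒n6  → match P1@[11:14]
[15] read 'c'  n6⇒n1 (via fail)
[16] read 'b'  n1⇒n2
[17] read 'e'  n2⇒n5
[18] read 'a'  n5⇒n6  → match P1@[15:18]
[19] read 'a'  n6⇒n0 (via fail)
[20] read 'd'  n0⇒n0
[21] read 'c'  n0⇒n1
[22] read 'e'  n1⇒n0 (via fail)
[23] read 'd'  n0⇒n0
[24] read 'd'  n0⇒n0
[25] read 'b'  n0⇒n0
[26] read 'c'  n0⇒n1
[27] read 'b'  n1⇒n2
[28] read 'c'  n2⇒n3
[29] read 'e'  n3⇒n4  → match P0@[26:29]
[30] read 'e'  n4⇒n0 (via fail)
[31] read 'c'  n0⇒n1
[32] read 'b'  n1⇒n2
[33] read 'e'  n2⇒n5
[34] read 'c'  n5⇒n1 (via fail)
[35] read 'c'  n1⇒n1 (via fail)
[36] read 'c'  n1⇒n1 (via fail)
[37] read 'b'  n1⇒n2
[38] read 'c'  n2⇒n3

Result: [[6,0],[10,1],[14,1],[18,1],[29,0]]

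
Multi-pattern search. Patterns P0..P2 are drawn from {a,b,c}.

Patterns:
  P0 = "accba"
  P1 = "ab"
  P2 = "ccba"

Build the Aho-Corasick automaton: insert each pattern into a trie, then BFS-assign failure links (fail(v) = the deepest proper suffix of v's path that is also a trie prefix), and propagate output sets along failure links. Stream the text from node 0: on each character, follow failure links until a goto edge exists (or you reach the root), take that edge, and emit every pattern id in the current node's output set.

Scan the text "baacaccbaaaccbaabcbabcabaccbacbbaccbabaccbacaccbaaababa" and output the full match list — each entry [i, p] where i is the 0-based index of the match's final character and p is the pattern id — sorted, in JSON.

Build:
Trie nodes:
  n0 'ε': a→1 c→7
  n1 'a': b→6 c→2
  n2 'ac': c→3
  n3 'acc': b→4
  n4 'accb': a→5
  n5 'accba': ·  [P0 ends]
  n6 'ab': ·  [P1 ends]
  n7 'c': c→8
  n8 'cc': b→9
  n9 'ccb': a→10
  n10 'ccba': ·  [P2 ends]

BFS fail/out derivation:
  n1('a'): parent n0 fail=0; on 'a' 0 → fail=0;  out ∅∪∅=∅
  n7('c'): parent n0 fail=0; on 'c' 0 → fail=0;  out ∅∪∅=∅
  n2('ac'): parent n1 fail=0; on 'c' 0 → fail=7;  out ∅∪∅=∅
  n6('ab'): parent n1 fail=0; on 'b' 0 → fail=0;  out {1}∪∅={1}
  n8('cc'): parent n7 fail=0; on 'c' 0 → fail=7;  out ∅∪∅=∅
  n3('acc'): parent n2 fail=7; on 'c' 7 → fail=8;  out ∅∪∅=∅
  n9('ccb'): parent n8 fail=7; on 'b' 7→0 → fail=0;  out ∅∪∅=∅
  n4('accb'): parent n3 fail=8; on 'b' 8 → fail=9;  out ∅∪∅=∅
  n10('ccba'): parent n9 fail=0; on 'a' 0 → fail=1;  out {2}∪∅={2}
  n5('accba'): parent n4 fail=9; on 'a' 9 → fail=10;  out {0}∪{2}={0,2}

Text stream:
i=0 'b': node 0→0
i=1 'a': node 0→1
i=2 'a': node 1→1 (via fail)
i=3 'c': node 1→2
i=4 'a': node 2→1 (via fail)
i=5 'c': node 1→2
i=6 'c': node 2→3
i=7 'b': node 3→4
i=8 'a': node 4→5  ** P0@[4:8],P2@[5:8]
i=9 'a': node 5→1 (via fail)
i=10 'a': node 1→1 (via fail)
i=11 'c': node 1→2
i=12 'c': node 2→3
i=13 'b': node 3→4
i=14 'a': node 4→5  ** P0@[10:14],P2@[11:14]
i=15 'a': node 5→1 (via fail)
i=16 'b': node 1→6  ** P1@[15:16]
i=17 'c': node 6→7 (via fail)
i=18 'b': node 7→0 (via fail)
i=19 'a': node 0→1
i=20 'b': node 1→6  ** P1@[19:20]
i=21 'c': node 6→7 (via fail)
i=22 'a': node 7→1 (via fail)
i=23 'b': node 1→6  ** P1@[22:23]
i=24 'a': node 6→1 (via fail)
i=25 'c': node 1→2
i=26 'c': node 2→3
i=27 'b': node 3→4
i=28 'a': node 4→5  ** P0@[24:28],P2@[25:28]
i=29 'c': node 5→2 (via fail)
i=30 'b': node 2→0 (via fail)
i=31 'b': node 0→0
i=32 'a': node 0→1
i=33 'c': node 1→2
i=34 'c': node 2→3
i=35 'b': node 3→4
i=36 'a': node 4→5  ** P0@[32:36],P2@[33:36]
i=37 'b': node 5→6 (via fail)  ** P1@[36:37]
i=38 'a': node 6→1 (via fail)
i=39 'c': node 1→2
i=40 'c': node 2→3
i=41 'b': node 3→4
i=42 'a': node 4→5  ** P0@[38:42],P2@[39:42]
i=43 'c': node 5→2 (via fail)
i=44 'a': node 2→1 (via fail)
i=45 'c': node 1→2
i=46 'c': node 2→3
i=47 'b': node 3→4
i=48 'a': node 4→5  ** P0@[44:48],P2@[45:48]
i=49 'a': node 5→1 (via fail)
i=50 'a': node 1→1 (via fail)
i=51 'b': node 1→6  ** P1@[50:51]
i=52 'a': node 6→1 (via fail)
i=53 'b': node 1→6  ** P1@[52:53]
i=54 'a': node 6→1 (via fail)

All matches (sorted): [[8,0],[8,2],[14,0],[14,2],[16,1],[20,1],[23,1],[28,0],[28,2],[36,0],[36,2],[37,1],[42,0],[42,2],[48,0],[48,2],[51,1],[53,1]]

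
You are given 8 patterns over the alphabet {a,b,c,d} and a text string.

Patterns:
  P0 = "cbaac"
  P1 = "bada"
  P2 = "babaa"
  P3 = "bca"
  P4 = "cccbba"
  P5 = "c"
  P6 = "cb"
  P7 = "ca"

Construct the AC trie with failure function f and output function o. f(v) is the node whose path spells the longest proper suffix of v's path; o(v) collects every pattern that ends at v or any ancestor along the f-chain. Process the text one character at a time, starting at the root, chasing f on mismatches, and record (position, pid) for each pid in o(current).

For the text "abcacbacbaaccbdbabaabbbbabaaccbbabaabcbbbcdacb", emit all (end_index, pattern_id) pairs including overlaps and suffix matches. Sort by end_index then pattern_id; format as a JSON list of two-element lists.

Construct AC machine:
Trie (insert patterns):
  n0 'ε': b→6 c→1
  n1 'c': a→20 b→2 c→15  [P5 ends]
  n2 'cb': a→3  [P6 ends]
  n3 'cba': a→4
  n4 'cbaa': c→5
  n5 'cbaac': ·  [P0 ends]
  n6 'b': a→7 c→13
  n7 'ba': b→10 d→8
  n8 'bad': a→9
  n9 'bada': ·  [P1 ends]
  n10 'bab': a→11
  n11 'baba': a→12
  n12 'babaa': ·  [P2 ends]
  n13 'bc': a→14
  n14 'bca': ·  [P3 ends]
  n15 'cc': c→16
  n16 'ccc': b→17
  n17 'cccb': b→18
  n18 'cccbb': a→19
  n19 'cccbba': ·  [P4 ends]
  n20 'ca': ·  [P7 ends]

Failure links (BFS by depth):
  fail(1) 'c': from fail(0)=0 chase 'c': 0 ⇒ 0;  out={5}∪out(0)={5}
  fail(6) 'b': from fail(0)=0 chase 'b': 0 ⇒ 0;  out=∅∪out(0)=∅
  fail(2) 'cb': from fail(1)=0 chase 'b': 0 ⇒ 6;  out={6}∪out(6)={6}
  fail(7) 'ba': from fail(6)=0 chase 'a': 0 ⇒ 0;  out=∅∪out(0)=∅
  fail(13) 'bc': from fail(6)=0 chase 'c': 0 ⇒ 1;  out=∅∪out(1)={5}
  fail(15) 'cc': from fail(1)=0 chase 'c': 0 ⇒ 1;  out=∅∪out(1)={5}
  fail(20) 'ca': from fail(1)=0 chase 'a': 0 ⇒ 0;  out={7}∪out(0)={7}
  fail(3) 'cba': from fail(2)=6 chase 'a': 6 ⇒ 7;  out=∅∪out(7)=∅
  fail(8) 'bad': from fail(7)=0 chase 'd': 0 ⇒ 0;  out=∅∪out(0)=∅
  fail(10) 'bab': from fail(7)=0 chase 'b': 0 ⇒ 6;  out=∅∪out(6)=∅
  fail(14) 'bca': from fail(13)=1 chase 'a': 1 ⇒ 20;  out={3}∪out(20)={3,7}
  fail(16) 'ccc': from fail(15)=1 chase 'c': 1 ⇒ 15;  out=∅∪out(15)={5}
  fail(4) 'cbaa': from fail(3)=7 chase 'a': 7→0 ⇒ 0;  out=∅∪out(0)=∅
  fail(9) 'bada': from fail(8)=0 chase 'a': 0 ⇒ 0;  out={1}∪out(0)={1}
  fail(11) 'baba': from fail(10)=6 chase 'a': 6 ⇒ 7;  out=∅∪out(7)=∅
  fail(17) 'cccb': from fail(16)=15 chase 'b': 15→1 ⇒ 2;  out=∅∪out(2)={6}
  fail(5) 'cbaac': from fail(4)=0 chase 'c': 0 ⇒ 1;  out={0}∪out(1)={0,5}
  fail(12) 'babaa': from fail(11)=7 chase 'a': 7→0 ⇒ 0;  out={2}∪out(0)={2}
  fail(18) 'cccbb': from fail(17)=2 chase 'b': 2→6→0 ⇒ 6;  out=∅∪out(6)=∅
  fail(19) 'cccbba': from fail(18)=6 chase 'a': 6 ⇒ 7;  out={4}∪out(7)={4}

Scan:
pos 0 'a': at 0
pos 1 'b': at 6
pos 2 'c': at 13  ** P5@[2:2]
pos 3 'a': at 14  ** P3@[1:3],P7@[2:3]
pos 4 'c': at 1 ·f  ** P5@[4:4]
pos 5 'b': at 2  ** P6@[4:5]
pos 6 'a': at 3
pos 7 'c': at 1 ·f  ** P5@[7:7]
pos 8 'b': at 2  ** P6@[7:8]
pos 9 'a': at 3
pos 10 'a': at 4
pos 11 'c': at 5  ** P0@[7:11],P5@[11:11]
pos 12 'c': at 15 ·f  ** P5@[12:12]
pos 13 'b': at 2 ·f  ** P6@[12:13]
pos 14 'd': at 0 ·f
pos 15 'b': at 6
pos 16 'a': at 7
pos 17 'b': at 10
pos 18 'a': at 11
pos 19 'a': at 12  ** P2@[15:19]
pos 20 'b': at 6 ·f
pos 21 'b': at 6 ·f
pos 22 'b': at 6 ·f
pos 23 'b': at 6 ·f
pos 24 'a': at 7
pos 25 'b': at 10
pos 26 'a': at 11
pos 27 'a': at 12  ** P2@[23:27]
pos 28 'c': at 1 ·f  ** P5@[28:28]
pos 29 'c': at 15  ** P5@[29:29]
pos 30 'b': at 2 ·f  ** P6@[29:30]
pos 31 'b': at 6 ·f
pos 32 'a': at 7
pos 33 'b': at 10
pos 34 'a': at 11
pos 35 'a': at 12  ** P2@[31:35]
pos 36 'b': at 6 ·f
pos 37 'c': at 13  ** P5@[37:37]
pos 38 'b': at 2 ·f  ** P6@[37:38]
pos 39 'b': at 6 ·f
pos 40 'b': at 6 ·f
pos 41 'c': at 13  ** P5@[41:41]
pos 42 'd': at 0 ·f
pos 43 'a': at 0
pos 44 'c': at 1  ** P5@[44:44]
pos 45 'b': at 2  ** P6@[44:45]

Matches: [[2,5],[3,3],[3,7],[4,5],[5,6],[7,5],[8,6],[11,0],[11,5],[12,5],[13,6],[19,2],[27,2],[28,5],[29,5],[30,6],[35,2],[37,5],[38,6],[41,5],[44,5],[45,6]]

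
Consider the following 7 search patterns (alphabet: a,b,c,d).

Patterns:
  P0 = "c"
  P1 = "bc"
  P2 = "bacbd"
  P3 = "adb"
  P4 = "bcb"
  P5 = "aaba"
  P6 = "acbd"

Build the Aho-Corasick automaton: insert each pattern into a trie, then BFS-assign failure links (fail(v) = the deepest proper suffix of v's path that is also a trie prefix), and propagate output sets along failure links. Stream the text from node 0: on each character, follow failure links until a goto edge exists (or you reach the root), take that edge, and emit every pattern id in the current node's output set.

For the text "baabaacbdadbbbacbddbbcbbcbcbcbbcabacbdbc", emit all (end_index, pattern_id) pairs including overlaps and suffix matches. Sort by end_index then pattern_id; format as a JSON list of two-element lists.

Build:
Trie nodes:
  0='ε' goto a→8 b→2 c→1
  1='c' goto ·  [P0 ends]
  2='b' goto a→4 c→3
  3='bc' goto b→11  [P1 ends]
  4='ba' goto c→5
  5='bac' goto b→6
  6='bacb' goto d→7
  7='bacbd' goto ·  [P2 ends]
  8='a' goto a→12 c→15 d→9
  9='ad' goto b→10
  10='adb' goto ·  [P3 ends]
  11='bcb' goto ·  [P4 ends]
  12='aa' goto b→13
  13='aab' goto a→14
  14='aaba' goto ·  [P5 ends]
  15='ac' goto b→16
  16='acb' goto d→17
  17='acbd' goto ·  [P6 ends]

BFS fail/out derivation:
  n1('c'): parent n0 fail=0; on 'c' 0 → fail=0;  out {0}∪∅={0}
  n2('b'): parent n0 fail=0; on 'b' 0 → fail=0;  out ∅∪∅=∅
  n8('a'): parent n0 fail=0; on 'a' 0 → fail=0;  out ∅∪∅=∅
  n3('bc'): parent n2 fail=0; on 'c' 0 → fail=1;  out {1}∪{0}={0,1}
  n4('ba'): parent n2 fail=0; on 'a' 0 → fail=8;  out ∅∪∅=∅
  n9('ad'): parent n8 fail=0; on 'd' 0 → fail=0;  out ∅∪∅=∅
  n12('aa'): parent n8 fail=0; on 'a' 0 → fail=8;  out ∅∪∅=∅
  n15('ac'): parent n8 fail=0; on 'c' 0 → fail=1;  out ∅∪{0}={0}
  n5('bac'): parent n4 fail=8; on 'c' 8 → fail=15;  out ∅∪{0}={0}
  n10('adb'): parent n9 fail=0; on 'b' 0 → fail=2;  out {3}∪∅={3}
  n11('bcb'): parent n3 fail=1; on 'b' 1→0 → fail=2;  out {4}∪∅={4}
  n13('aab'): parent n12 fail=8; on 'b' 8→0 → fail=2;  out ∅∪∅=∅
  n16('acb'): parent n15 fail=1; on 'b' 1→0 → fail=2;  out ∅∪∅=∅
  n6('bacb'): parent n5 fail=15; on 'b' 15 → fail=16;  out ∅∪∅=∅
  n14('aaba'): parent n13 fail=2; on 'a' 2 → fail=4;  out {5}∪∅={5}
  n17('acbd'): parent n16 fail=2; on 'd' 2→0 → fail=0;  out {6}∪∅={6}
  n7('bacbd'): parent n6 fail=16; on 'd' 16 → fail=17;  out {2}∪{6}={2,6}

Run:
[0] read 'b'  n0⇒n2
[1] read 'a'  n2⇒n4
[2] read 'a'  n4⇒n12 (via fail)
[3] read 'b'  n12⇒n13
[4] read 'a'  n13⇒n14  emit P5@[1:4]
[5] read 'a'  n14⇒n12 (via fail)
[6] read 'c'  n12⇒n15 (via fail)  emit P0@[6:6]
[7] read 'b'  n15⇒n16
[8] read 'd'  n16⇒n17  emit P6@[5:8]
[9] read 'a'  n17⇒n8 (via fail)
[10] read 'd'  n8⇒n9
[11] read 'b'  n9⇒n10  emit P3@[9:11]
[12] read 'b'  n10⇒n2 (via fail)
[13] read 'b'  n2⇒n2 (via fail)
[14] read 'a'  n2⇒n4
[15] read 'c'  n4⇒n5  emit P0@[15:15]
[16] read 'b'  n5⇒n6
[17] read 'd'  n6⇒n7  emit P2@[13:17],P6@[14:17]
[18] read 'd'  n7⇒n0 (via fail)
[19] read 'b'  n0⇒n2
[20] read 'b'  n2⇒n2 (via fail)
[21] read 'c'  n2⇒n3  emit P0@[21:21],P1@[20:21]
[22] read 'b'  n3⇒n11  emit P4@[20:22]
[23] read 'b'  n11⇒n2 (via fail)
[24] read 'c'  n2⇒n3  emit P0@[24:24],P1@[23:24]
[25] read 'b'  n3⇒n11  emit P4@[23:25]
[26] read 'c'  n11⇒n3 (via fail)  emit P0@[26:26],P1@[25:26]
[27] read 'b'  n3⇒n11  emit P4@[25:27]
[28] read 'c'  n11⇒n3 (via fail)  emit P0@[28:28],P1@[27:28]
[29] read 'b'  n3⇒n11  emit P4@[27:29]
[30] read 'b'  n11⇒n2 (via fail)
[31] read 'c'  n2⇒n3  emit P0@[31:31],P1@[30:31]
[32] read 'a'  n3⇒n8 (via fail)
[33] read 'b'  n8⇒n2 (via fail)
[34] read 'a'  n2⇒n4
[35] read 'c'  n4⇒n5  emit P0@[35:35]
[36] read 'b'  n5⇒n6
[37] read 'd'  n6⇒n7  emit P2@[33:37],P6@[34:37]
[38] read 'b'  n7⇒n2 (via fail)
[39] read 'c'  n2⇒n3  emit P0@[39:39],P1@[38:39]

Result: [[4,5],[6,0],[8,6],[11,3],[15,0],[17,2],[17,6],[21,0],[21,1],[22,4],[24,0],[24,1],[25,4],[26,0],[26,1],[27,4],[28,0],[28,1],[29,4],[31,0],[31,1],[35,0],[37,2],[37,6],[39,0],[39,1]]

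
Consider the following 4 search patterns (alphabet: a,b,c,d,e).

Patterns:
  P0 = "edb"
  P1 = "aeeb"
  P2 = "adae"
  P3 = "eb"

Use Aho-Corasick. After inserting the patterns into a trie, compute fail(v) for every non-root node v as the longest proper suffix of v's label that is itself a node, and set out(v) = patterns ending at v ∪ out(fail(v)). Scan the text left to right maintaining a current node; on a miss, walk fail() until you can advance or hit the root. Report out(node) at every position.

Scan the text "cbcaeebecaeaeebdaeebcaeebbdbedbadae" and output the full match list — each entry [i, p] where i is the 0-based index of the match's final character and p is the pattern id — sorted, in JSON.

Build:
Trie nodes:
  n0 'ε': a→4 e→1
  n1 'e': b→11 d→2
  n2 'ed': b→3
  n3 'edb': ·  [P0 ends]
  n4 'a': d→8 e→5
  n5 'ae': e→6
  n6 'aee': b→7
  n7 'aeeb': ·  [P1 ends]
  n8 'ad': a→9
  n9 'ada': e→10
  n10 'adae': ·  [P2 ends]
  n11 'eb': ·  [P3 ends]

Failure links (BFS by depth):
  fail(1) 'e': from fail(0)=0 chase 'e': 0 ⇒ 0;  out=∅∪out(0)=∅
  fail(4) 'a': from fail(0)=0 chase 'a': 0 ⇒ 0;  out=∅∪out(0)=∅
  fail(2) 'ed': from fail(1)=0 chase 'd': 0 ⇒ 0;  out=∅∪out(0)=∅
  fail(5) 'ae': from fail(4)=0 chase 'e': 0 ⇒ 1;  out=∅∪out(1)=∅
  fail(8) 'ad': from fail(4)=0 chase 'd': 0 ⇒ 0;  out=∅∪out(0)=∅
  fail(11) 'eb': from fail(1)=0 chase 'b': 0 ⇒ 0;  out={3}∪out(0)={3}
  fail(3) 'edb': from fail(2)=0 chase 'b': 0 ⇒ 0;  out={0}∪out(0)={0}
  fail(6) 'aee': from fail(5)=1 chase 'e': 1→0 ⇒ 1;  out=∅∪out(1)=∅
  fail(9) 'ada': from fail(8)=0 chase 'a': 0 ⇒ 4;  out=∅∪out(4)=∅
  fail(7) 'aeeb': from fail(6)=1 chase 'b': 1 ⇒ 11;  out={1}∪out(11)={1,3}
  fail(10) 'adae': from fail(9)=4 chase 'e': 4 ⇒ 5;  out={2}∪out(5)={2}

Scan:
pos 0 'c': at 0
pos 1 'b': at 0
pos 2 'c': at 0
pos 3 'a': at 4
pos 4 'e': at 5
pos 5 'e': at 6
pos 6 'b': at 7  emit P1@[3:6],P3@[5:6]
pos 7 'e': at 1 ·f
pos 8 'c': at 0 ·f
pos 9 'a': at 4
pos 10 'e': at 5
pos 11 'a': at 4 ·f
pos 12 'e': at 5
pos 13 'e': at 6
pos 14 'b': at 7  emit P1@[11:14],P3@[13:14]
pos 15 'd': at 0 ·f
pos 16 'a': at 4
pos 17 'e': at 5
pos 18 'e': at 6
pos 19 'b': at 7  emit P1@[16:19],P3@[18:19]
pos 20 'c': at 0 ·f
pos 21 'a': at 4
pos 22 'e': at 5
pos 23 'e': at 6
pos 24 'b': at 7  emit P1@[21:24],P3@[23:24]
pos 25 'b': at 0 ·f
pos 26 'd': at 0
pos 27 'b': at 0
pos 28 'e': at 1
pos 29 'd': at 2
pos 30 'b': at 3  emit P0@[28:30]
pos 31 'a': at 4 ·f
pos 32 'd': at 8
pos 33 'a': at 9
pos 34 'e': at 10  emit P2@[31:34]

All matches (sorted): [[6,1],[6,3],[14,1],[14,3],[19,1],[19,3],[24,1],[24,3],[30,0],[34,2]]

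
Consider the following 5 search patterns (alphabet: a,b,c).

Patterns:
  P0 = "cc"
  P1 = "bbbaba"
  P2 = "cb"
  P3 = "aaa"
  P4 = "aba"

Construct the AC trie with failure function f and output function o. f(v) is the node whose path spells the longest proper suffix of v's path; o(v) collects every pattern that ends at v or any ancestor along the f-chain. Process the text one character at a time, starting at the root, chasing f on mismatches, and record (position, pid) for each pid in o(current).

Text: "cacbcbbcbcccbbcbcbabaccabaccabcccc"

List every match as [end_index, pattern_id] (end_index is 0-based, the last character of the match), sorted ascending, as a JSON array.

Build:
Trie (insert patterns):
  n0 'ε': a→10 b→3 c→1
  n1 'c': b→9 c→2
  n2 'cc': ·  ←P0
  n3 'b': b→4
  n4 'bb': b→5
  n5 'bbb': a→6
  n6 'bbba': b→7
  n7 'bbbab': a→8
  n8 'bbbaba': ·  ←P1
  n9 'cb': ·  ←P2
  n10 'a': a→11 b→13
  n11 'aa': a→12
  n12 'aaa': ·  ←P3
  n13 'ab': a→14
  n14 'aba': ·  ←P4

BFS fail/out derivation:
  n1('c'): parent n0 fail=0; on 'c' 0 → fail=0;  out ∅∪∅=∅
  n3('b'): parent n0 fail=0; on 'b' 0 → fail=0;  out ∅∪∅=∅
  n10('a'): parent n0 fail=0; on 'a' 0 → fail=0;  out ∅∪∅=∅
  n2('cc'): parent n1 fail=0; on 'c' 0 → fail=1;  out {0}∪∅={0}
  n4('bb'): parent n3 fail=0; on 'b' 0 → fail=3;  out ∅∪∅=∅
  n9('cb'): parent n1 fail=0; on 'b' 0 → fail=3;  out {2}∪∅={2}
  n11('aa'): parent n10 fail=0; on 'a' 0 → fail=10;  out ∅∪∅=∅
  n13('ab'): parent n10 fail=0; on 'b' 0 → fail=3;  out ∅∪∅=∅
  n5('bbb'): parent n4 fail=3; on 'b' 3 → fail=4;  out ∅∪∅=∅
  n12('aaa'): parent n11 fail=10; on 'a' 10 → fail=11;  out {3}∪∅={3}
  n14('aba'): parent n13 fail=3; on 'a' 3→0 → fail=10;  out {4}∪∅={4}
  n6('bbba'): parent n5 fail=4; on 'a' 4→3→0 → fail=10;  out ∅∪∅=∅
  n7('bbbab'): parent n6 fail=10; on 'b' 10 → fail=13;  out ∅∪∅=∅
  n8('bbbaba'): parent n7 fail=13; on 'a' 13 → fail=14;  out {1}∪{4}={1,4}

Text stream:
[0] read 'c'  n0⇒n1
[1] read 'a'  n1⇒n10 ·f
[2] read 'c'  n10⇒n1 ·f
[3] read 'b'  n1⇒n9  emit P2@[2:3]
[4] read 'c'  n9⇒n1 ·f
[5] read 'b'  n1⇒n9  emit P2@[4:5]
[6] read 'b'  n9⇒n4 ·f
[7] read 'c'  n4⇒n1 ·f
[8] read 'b'  n1⇒n9  emit P2@[7:8]
[9] read 'c'  n9⇒n1 ·f
[10] read 'c'  n1⇒n2  emit P0@[9:10]
[11] read 'c'  n2⇒n2 ·f  emit P0@[10:11]
[12] read 'b'  n2⇒n9 ·f  emit P2@[11:12]
[13] read 'b'  n9⇒n4 ·f
[14] read 'c'  n4⇒n1 ·f
[15] read 'b'  n1⇒n9  emit P2@[14:15]
[16] read 'c'  n9⇒n1 ·f
[17] read 'b'  n1⇒n9  emit P2@[16:17]
[18] read 'a'  n9⇒n10 ·f
[19] read 'b'  n10⇒n13
[20] read 'a'  n13⇒n14  emit P4@[18:20]
[21] read 'c'  n14⇒n1 ·f
[22] read 'c'  n1⇒n2  emit P0@[21:22]
[23] read 'a'  n2⇒n10 ·f
[24] read 'b'  n10⇒n13
[25] read 'a'  n13⇒n14  emit P4@[23:25]
[26] read 'c'  n14⇒n1 ·f
[27] read 'c'  n1⇒n2  emit P0@[26:27]
[28] read 'a'  n2⇒n10 ·f
[29] read 'b'  n10⇒n13
[30] read 'c'  n13⇒n1 ·f
[31] read 'c'  n1⇒n2  emit P0@[30:31]
[32] read 'c'  n2⇒n2 ·f  emit P0@[31:32]
[33] read 'c'  n2⇒n2 ·f  emit P0@[32:33]

All matches (sorted): [[3,2],[5,2],[8,2],[10,0],[11,0],[12,2],[15,2],[17,2],[20,4],[22,0],[25,4],[27,0],[31,0],[32,0],[33,0]]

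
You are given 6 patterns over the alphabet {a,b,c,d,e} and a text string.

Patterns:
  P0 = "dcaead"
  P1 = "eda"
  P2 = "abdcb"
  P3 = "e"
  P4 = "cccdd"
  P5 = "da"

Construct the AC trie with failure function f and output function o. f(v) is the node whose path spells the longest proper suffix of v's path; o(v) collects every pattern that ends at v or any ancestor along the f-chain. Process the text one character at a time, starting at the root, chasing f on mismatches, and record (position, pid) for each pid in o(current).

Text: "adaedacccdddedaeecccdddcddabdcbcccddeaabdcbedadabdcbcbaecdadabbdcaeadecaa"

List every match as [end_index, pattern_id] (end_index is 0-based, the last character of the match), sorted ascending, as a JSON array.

Build automaton:
Trie nodes:
  0='ε' goto a→10 c→15 d→1 e→7
  1='d' goto a→20 c→2
  2='dc' goto a→3
  3='dca' goto e→4
  4='dcae' goto a→5
  5='dcaea' goto d→6
  6='dcaead' goto ·  [P0 ends]
  7='e' goto d→8  [P3 ends]
  8='ed' goto a→9
  9='eda' goto ·  [P1 ends]
  10='a' goto b→11
  11='ab' goto d→12
  12='abd' goto c→13
  13='abdc' goto b→14
  14='abdcb' goto ·  [P2 ends]
  15='c' goto c→16
  16='cc' goto c→17
  17='ccc' goto d→18
  18='cccd' goto d→19
  19='cccdd' goto ·  [P4 ends]
  20='da' goto ·  [P5 ends]

Failure links (BFS by depth):
  fail(1) 'd': from fail(0)=0 chase 'd': 0 ⇒ 0;  out=∅∪out(0)=∅
  fail(7) 'e': from fail(0)=0 chase 'e': 0 ⇒ 0;  out={3}∪out(0)={3}
  fail(10) 'a': from fail(0)=0 chase 'a': 0 ⇒ 0;  out=∅∪out(0)=∅
  fail(15) 'c': from fail(0)=0 chase 'c': 0 ⇒ 0;  out=∅∪out(0)=∅
  fail(2) 'dc': from fail(1)=0 chase 'c': 0 ⇒ 15;  out=∅∪out(15)=∅
  fail(8) 'ed': from fail(7)=0 chase 'd': 0 ⇒ 1;  out=∅∪out(1)=∅
  fail(11) 'ab': from fail(10)=0 chase 'b': 0 ⇒ 0;  out=∅∪out(0)=∅
  fail(16) 'cc': from fail(15)=0 chase 'c': 0 ⇒ 15;  out=∅∪out(15)=∅
  fail(20) 'da': from fail(1)=0 chase 'a': 0 ⇒ 10;  out={5}∪out(10)={5}
  fail(3) 'dca': from fail(2)=15 chase 'a': 15→0 ⇒ 10;  out=∅∪out(10)=∅
  fail(9) 'eda': from fail(8)=1 chase 'a': 1 ⇒ 20;  out={1}∪out(20)={1,5}
  fail(12) 'abd': from fail(11)=0 chase 'd': 0 ⇒ 1;  out=∅∪out(1)=∅
  fail(17) 'ccc': from fail(16)=15 chase 'c': 15 ⇒ 16;  out=∅∪out(16)=∅
  fail(4) 'dcae': from fail(3)=10 chase 'e': 10→0 ⇒ 7;  out=∅∪out(7)={3}
  fail(13) 'abdc': from fail(12)=1 chase 'c': 1 ⇒ 2;  out=∅∪out(2)=∅
  fail(18) 'cccd': from fail(17)=16 chase 'd': 16→15→0 ⇒ 1;  out=∅∪out(1)=∅
  fail(5) 'dcaea': from fail(4)=7 chase 'a': 7→0 ⇒ 10;  out=∅∪out(10)=∅
  fail(14) 'abdcb': from fail(13)=2 chase 'b': 2→15→0 ⇒ 0;  out={2}∪out(0)={2}
  fail(19) 'cccdd': from fail(18)=1 chase 'd': 1→0 ⇒ 1;  out={4}∪out(1)={4}
  fail(6) 'dcaead': from fail(5)=10 chase 'd': 10→0 ⇒ 1;  out={0}∪out(1)={0}

Scan:
[0] read 'a'  n0⇒n10
[1] read 'd'  n10⇒n1 (fail-walked)
[2] read 'a'  n1⇒n20  ** P5@[1:2]
[3] read 'e'  n20⇒n7 (fail-walked)  ** P3@[3:3]
[4] read 'd'  n7⇒n8
[5] read 'a'  n8⇒n9  ** P1@[3:5],P5@[4:5]
[6] read 'c'  n9⇒n15 (fail-walked)
[7] read 'c'  n15⇒n16
[8] read 'c'  n16⇒n17
[9] read 'd'  n17⇒n18
[10] read 'd'  n18⇒n19  ** P4@[6:10]
[11] read 'd'  n19⇒n1 (fail-walked)
[12] read 'e'  n1⇒n7 (fail-walked)  ** P3@[12:12]
[13] read 'd'  n7⇒n8
[14] read 'a'  n8⇒n9  ** P1@[12:14],P5@[13:14]
[15] read 'e'  n9⇒n7 (fail-walked)  ** P3@[15:15]
[16] read 'e'  n7⇒n7 (fail-walked)  ** P3@[16:16]
[17] read 'c'  n7⇒n15 (fail-walked)
[18] read 'c'  n15⇒n16
[19] read 'c'  n16⇒n17
[20] read 'd'  n17⇒n18
[21] read 'd'  n18⇒n19  ** P4@[17:21]
[22] read 'd'  n19⇒n1 (fail-walked)
[23] read 'c'  n1⇒n2
[24] read 'd'  n2⇒n1 (fail-walked)
[25] read 'd'  n1⇒n1 (fail-walked)
[26] read 'a'  n1⇒n20  ** P5@[25:26]
[27] read 'b'  n20⇒n11 (fail-walked)
[28] read 'd'  n11⇒n12
[29] read 'c'  n12⇒n13
[30] read 'b'  n13⇒n14  ** P2@[26:30]
[31] read 'c'  n14⇒n15 (fail-walked)
[32] read 'c'  n15⇒n16
[33] read 'c'  n16⇒n17
[34] read 'd'  n17⇒n18
[35] read 'd'  n18⇒n19  ** P4@[31:35]
[36] read 'e'  n19⇒n7 (fail-walked)  ** P3@[36:36]
[37] read 'a'  n7⇒n10 (fail-walked)
[38] read 'a'  n10⇒n10 (fail-walked)
[39] read 'b'  n10⇒n11
[40] read 'd'  n11⇒n12
[41] read 'c'  n12⇒n13
[42] read 'b'  n13⇒n14  ** P2@[38:42]
[43] read 'e'  n14⇒n7 (fail-walked)  ** P3@[43:43]
[44] read 'd'  n7⇒n8
[45] read 'a'  n8⇒n9  ** P1@[43:45],P5@[44:45]
[46] read 'd'  n9⇒n1 (fail-walked)
[47] read 'a'  n1⇒n20  ** P5@[46:47]
[48] read 'b'  n20⇒n11 (fail-walked)
[49] read 'd'  n11⇒n12
[50] read 'c'  n12⇒n13
[51] read 'b'  n13⇒n14  ** P2@[47:51]
[52] read 'c'  n14⇒n15 (fail-walked)
[53] read 'b'  n15⇒n0 (fail-walked)
[54] read 'a'  n0⇒n10
[55] read 'e'  n10⇒n7 (fail-walked)  ** P3@[55:55]
[56] read 'c'  n7⇒n15 (fail-walked)
[57] read 'd'  n15⇒n1 (fail-walked)
[58] read 'a'  n1⇒n20  ** P5@[57:58]
[59] read 'd'  n20⇒n1 (fail-walked)
[60] read 'a'  n1⇒n20  ** P5@[59:60]
[61] read 'b'  n20⇒n11 (fail-walked)
[62] read 'b'  n11⇒n0 (fail-walked)
[63] read 'd'  n0⇒n1
[64] read 'c'  n1⇒n2
[65] read 'a'  n2⇒n3
[66] read 'e'  n3⇒n4  ** P3@[66:66]
[67] read 'a'  n4⇒n5
[68] read 'd'  n5⇒n6  ** P0@[63:68]
[69] read 'e'  n6⇒n7 (fail-walked)  ** P3@[69:69]
[70] read 'c'  n7⇒n15 (fail-walked)
[71] read 'a'  n15⇒n10 (fail-walked)
[72] read 'a'  n10⇒n10 (fail-walked)

Matches: [[2,5],[3,3],[5,1],[5,5],[10,4],[12,3],[14,1],[14,5],[15,3],[16,3],[21,4],[26,5],[30,2],[35,4],[36,3],[42,2],[43,3],[45,1],[45,5],[47,5],[51,2],[55,3],[58,5],[60,5],[66,3],[68,0],[69,3]]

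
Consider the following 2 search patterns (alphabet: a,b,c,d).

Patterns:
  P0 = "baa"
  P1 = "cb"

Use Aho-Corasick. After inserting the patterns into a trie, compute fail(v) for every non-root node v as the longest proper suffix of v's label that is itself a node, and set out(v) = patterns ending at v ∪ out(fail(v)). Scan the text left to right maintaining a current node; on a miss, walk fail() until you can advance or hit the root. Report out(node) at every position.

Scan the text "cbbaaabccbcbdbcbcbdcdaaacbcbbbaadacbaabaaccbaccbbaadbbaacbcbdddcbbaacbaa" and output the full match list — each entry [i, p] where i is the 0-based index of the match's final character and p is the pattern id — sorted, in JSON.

Build automaton:
Trie (insert patterns):
  n0 'ε': b→1 c→4
  n1 'b': a→2
  n2 'ba': a→3
  n3 'baa': ·  ←P0
  n4 'c': b→5
  n5 'cb': ·  ←P1

BFS fail/out derivation:
  fail(1) 'b': from fail(0)=0 chase 'b': 0 ⇒ 0;  out=∅∪out(0)=∅
  fail(4) 'c': from fail(0)=0 chase 'c': 0 ⇒ 0;  out=∅∪out(0)=∅
  fail(2) 'ba': from fail(1)=0 chase 'a': 0 ⇒ 0;  out=∅∪out(0)=∅
  fail(5) 'cb': from fail(4)=0 chase 'b': 0 ⇒ 1;  out={1}∪out(1)={1}
  fail(3) 'baa': from fail(2)=0 chase 'a': 0 ⇒ 0;  out={0}∪out(0)={0}

Text stream:
i=0 'c': node 0→4
i=1 'b': node 4→5  ** P1@[0:1]
i=2 'b': node 5→1 (via fail)
i=3 'a': node 1→2
i=4 'a': node 2→3  ** P0@[2:4]
i=5 'a': node 3→0 (via fail)
i=6 'b': node 0→1
i=7 'c': node 1→4 (via fail)
i=8 'c': node 4→4 (via fail)
i=9 'b': node 4→5  ** P1@[8:9]
i=10 'c': node 5→4 (via fail)
i=11 'b': node 4→5  ** P1@[10:11]
i=12 'd': node 5→0 (via fail)
i=13 'b': node 0→1
i=14 'c': node 1→4 (via fail)
i=15 'b': node 4→5  ** P1@[14:15]
i=16 'c': node 5→4 (via fail)
i=17 'b': node 4→5  ** P1@[16:17]
i=18 'd': node 5→0 (via fail)
i=19 'c': node 0→4
i=20 'd': node 4→0 (via fail)
i=21 'a': node 0→0
i=22 'a': node 0→0
i=23 'a': node 0→0
i=24 'c': node 0→4
i=25 'b': node 4→5  ** P1@[24:25]
i=26 'c': node 5→4 (via fail)
i=27 'b': node 4→5  ** P1@[26:27]
i=28 'b': node 5→1 (via fail)
i=29 'b': node 1→1 (via fail)
i=30 'a': node 1→2
i=31 'a': node 2→3  ** P0@[29:31]
i=32 'd': node 3→0 (via fail)
i=33 'a': node 0→0
i=34 'c': node 0→4
i=35 'b': node 4→5  ** P1@[34:35]
i=36 'a': node 5→2 (via fail)
i=37 'a': node 2→3  ** P0@[35:37]
i=38 'b': node 3→1 (via fail)
i=39 'a': node 1→2
i=40 'a': node 2→3  ** P0@[38:40]
i=41 'c': node 3→4 (via fail)
i=42 'c': node 4→4 (via fail)
i=43 'b': node 4→5  ** P1@[42:43]
i=44 'a': node 5→2 (via fail)
i=45 'c': node 2→4 (via fail)
i=46 'c': node 4→4 (via fail)
i=47 'b': node 4→5  ** P1@[46:47]
i=48 'b': node 5→1 (via fail)
i=49 'a': node 1→2
i=50 'a': node 2→3  ** P0@[48:50]
i=51 'd': node 3→0 (via fail)
i=52 'b': node 0→1
i=53 'b': node 1→1 (via fail)
i=54 'a': node 1→2
i=55 'a': node 2→3  ** P0@[53:55]
i=56 'c': node 3→4 (via fail)
i=57 'b': node 4→5  ** P1@[56:57]
i=58 'c': node 5→4 (via fail)
i=59 'b': node 4→5  ** P1@[58:59]
i=60 'd': node 5→0 (via fail)
i=61 'd': node 0→0
i=62 'd': node 0→0
i=63 'c': node 0→4
i=64 'b': node 4→5  ** P1@[63:64]
i=65 'b': node 5→1 (via fail)
i=66 'a': node 1→2
i=67 'a': node 2→3  ** P0@[65:67]
i=68 'c': node 3→4 (via fail)
i=69 'b': node 4→5  ** P1@[68:69]
i=70 'a': node 5→2 (via fail)
i=71 'a': node 2→3  ** P0@[69:71]

Matches: [[1,1],[4,0],[9,1],[11,1],[15,1],[17,1],[25,1],[27,1],[31,0],[35,1],[37,0],[40,0],[43,1],[47,1],[50,0],[55,0],[57,1],[59,1],[64,1],[67,0],[69,1],[71,0]]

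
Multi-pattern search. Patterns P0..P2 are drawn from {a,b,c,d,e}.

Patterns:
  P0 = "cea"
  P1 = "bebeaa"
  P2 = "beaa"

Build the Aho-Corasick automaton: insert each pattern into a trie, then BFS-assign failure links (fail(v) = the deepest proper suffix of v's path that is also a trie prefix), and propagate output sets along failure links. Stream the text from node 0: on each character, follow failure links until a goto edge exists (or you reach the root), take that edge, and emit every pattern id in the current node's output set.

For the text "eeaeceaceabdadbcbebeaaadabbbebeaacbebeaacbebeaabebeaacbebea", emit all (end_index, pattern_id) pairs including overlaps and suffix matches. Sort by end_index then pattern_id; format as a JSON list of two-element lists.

Build:
Trie (insert patterns):
  n0 'ε': b→4 c→1
  n1 'c': e→2
  n2 'ce': a→3
  n3 'cea': ·  ←P0
  n4 'b': e→5
  n5 'be': a→10 b→6
  n6 'beb': e→7
  n7 'bebe': a→8
  n8 'bebea': a→9
  n9 'bebeaa': ·  ←P1
  n10 'bea': a→11
  n11 'beaa': ·  ←P2

Failure links (BFS by depth):
  n1('c'): parent n0 fail=0; on 'c' 0 → fail=0;  out ∅∪∅=∅
  n4('b'): parent n0 fail=0; on 'b' 0 → fail=0;  out ∅∪∅=∅
  n2('ce'): parent n1 fail=0; on 'e' 0 → fail=0;  out ∅∪∅=∅
  n5('be'): parent n4 fail=0; on 'e' 0 → fail=0;  out ∅∪∅=∅
  n3('cea'): parent n2 fail=0; on 'a' 0 → fail=0;  out {0}∪∅={0}
  n6('beb'): parent n5 fail=0; on 'b' 0 → fail=4;  out ∅∪∅=∅
  n10('bea'): parent n5 fail=0; on 'a' 0 → fail=0;  out ∅∪∅=∅
  n7('bebe'): parent n6 fail=4; on 'e' 4 → fail=5;  out ∅∪∅=∅
  n11('beaa'): parent n10 fail=0; on 'a' 0 → fail=0;  out {2}∪∅={2}
  n8('bebea'): parent n7 fail=5; on 'a' 5 → fail=10;  out ∅∪∅=∅
  n9('bebeaa'): parent n8 fail=10; on 'a' 10 → fail=11;  out {1}∪{2}={1,2}

Text stream:
pos 0 'e': at 0
pos 1 'e': at 0
pos 2 'a': at 0
pos 3 'e': at 0
pos 4 'c': at 1
pos 5 'e': at 2
pos 6 'a': at 3  emit P0@[4:6]
pos 7 'c': at 1 ·f
pos 8 'e': at 2
pos 9 'a': at 3  emit P0@[7:9]
pos 10 'b': at 4 ·f
pos 11 'd': at 0 ·f
pos 12 'a': at 0
pos 13 'd': at 0
pos 14 'b': at 4
pos 15 'c': at 1 ·f
pos 16 'b': at 4 ·f
pos 17 'e': at 5
pos 18 'b': at 6
pos 19 'e': at 7
pos 20 'a': at 8
pos 21 'a': at 9  emit P1@[16:21],P2@[18:21]
pos 22 'a': at 0 ·f
pos 23 'd': at 0
pos 24 'a': at 0
pos 25 'b': at 4
pos 26 'b': at 4 ·f
pos 27 'b': at 4 ·f
pos 28 'e': at 5
pos 29 'b': at 6
pos 30 'e': at 7
pos 31 'a': at 8
pos 32 'a': at 9  emit P1@[27:32],P2@[29:32]
pos 33 'c': at 1 ·f
pos 34 'b': at 4 ·f
pos 35 'e': at 5
pos 36 'b': at 6
pos 37 'e': at 7
pos 38 'a': at 8
pos 39 'a': at 9  emit P1@[34:39],P2@[36:39]
pos 40 'c': at 1 ·f
pos 41 'b': at 4 ·f
pos 42 'e': at 5
pos 43 'b': at 6
pos 44 'e': at 7
pos 45 'a': at 8
pos 46 'a': at 9  emit P1@[41:46],P2@[43:46]
pos 47 'b': at 4 ·f
pos 48 'e': at 5
pos 49 'b': at 6
pos 50 'e': at 7
pos 51 'a': at 8
pos 52 'a': at 9  emit P1@[47:52],P2@[49:52]
pos 53 'c': at 1 ·f
pos 54 'b': at 4 ·f
pos 55 'e': at 5
pos 56 'b': at 6
pos 57 'e': at 7
pos 58 'a': at 8

All matches (sorted): [[6,0],[9,0],[21,1],[21,2],[32,1],[32,2],[39,1],[39,2],[46,1],[46,2],[52,1],[52,2]]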